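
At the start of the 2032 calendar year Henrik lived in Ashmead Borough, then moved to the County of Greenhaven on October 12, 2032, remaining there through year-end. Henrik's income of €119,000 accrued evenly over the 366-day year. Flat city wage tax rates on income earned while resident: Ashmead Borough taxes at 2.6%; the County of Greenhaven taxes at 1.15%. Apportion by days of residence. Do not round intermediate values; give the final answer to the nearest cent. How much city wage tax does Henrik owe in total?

Ashmead Borough, January 1 – October 11, 2032: 285 days → €119,000 × 2.6% × 285/366 = €2,409.2623
The County of Greenhaven, October 12 – December 31, 2032: 81 days → €119,000 × 1.15% × 81/366 = €302.8648
Total = €2,712.1270

€2,712.13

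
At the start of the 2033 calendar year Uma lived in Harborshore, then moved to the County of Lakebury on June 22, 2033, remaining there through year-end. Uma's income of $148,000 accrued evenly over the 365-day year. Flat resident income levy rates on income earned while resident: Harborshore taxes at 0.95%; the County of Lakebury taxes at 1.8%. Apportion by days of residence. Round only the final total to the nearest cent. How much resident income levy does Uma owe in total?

$2,071.19

Harborshore, January 1 – June 21, 2033: 172 days → $148,000 × 0.95% × 172/365 = $662.5534
The County of Lakebury, June 22 – December 31, 2033: 193 days → $148,000 × 1.8% × 193/365 = $1,408.6356
Total = $2,071.1890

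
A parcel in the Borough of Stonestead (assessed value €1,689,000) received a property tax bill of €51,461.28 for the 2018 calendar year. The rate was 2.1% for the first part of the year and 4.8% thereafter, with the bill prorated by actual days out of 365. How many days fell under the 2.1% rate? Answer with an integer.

237 days

Let d = days at the first rate; then 365 − d days at the second rate.
€1,689,000 × [2.1%·d + 4.8%·(365−d)] / 365 = €51,461.28
Solving gives d = 237, so the new rate took effect on 26 Aug 2018.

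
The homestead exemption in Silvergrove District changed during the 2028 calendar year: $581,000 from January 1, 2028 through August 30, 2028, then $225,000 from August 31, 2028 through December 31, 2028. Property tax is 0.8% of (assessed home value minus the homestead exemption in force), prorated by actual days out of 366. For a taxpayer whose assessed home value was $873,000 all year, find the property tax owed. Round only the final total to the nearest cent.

$3,293.11

January 1 – August 30, 2028: 243 days, exemption $581,000 → ($873,000 − $581,000) × 0.8% × 243/366 = $1,550.9508
August 31 – December 31, 2028: 123 days, exemption $225,000 → ($873,000 − $225,000) × 0.8% × 123/366 = $1,742.1639
Total = $3,293.1148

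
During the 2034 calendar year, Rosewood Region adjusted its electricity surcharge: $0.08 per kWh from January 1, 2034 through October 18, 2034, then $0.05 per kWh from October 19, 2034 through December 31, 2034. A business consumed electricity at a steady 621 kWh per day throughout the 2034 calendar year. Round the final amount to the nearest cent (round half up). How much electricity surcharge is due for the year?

January 1 – October 18, 2034: 291 days × 621 kWh/day = 180,711 kWh at $0.08/kWh → $14,456.88
October 19 – December 31, 2034: 74 days × 621 kWh/day = 45,954 kWh at $0.05/kWh → $2,297.70

$16,754.58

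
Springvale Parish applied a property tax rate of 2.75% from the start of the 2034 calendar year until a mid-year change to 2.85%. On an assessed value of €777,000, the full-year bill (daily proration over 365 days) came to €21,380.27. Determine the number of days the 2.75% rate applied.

Let d = days at the first rate; then 365 − d days at the second rate.
€777,000 × [2.75%·d + 2.85%·(365−d)] / 365 = €21,380.27
Solving gives d = 359, so the new rate took effect on 26 December 2034.

359 days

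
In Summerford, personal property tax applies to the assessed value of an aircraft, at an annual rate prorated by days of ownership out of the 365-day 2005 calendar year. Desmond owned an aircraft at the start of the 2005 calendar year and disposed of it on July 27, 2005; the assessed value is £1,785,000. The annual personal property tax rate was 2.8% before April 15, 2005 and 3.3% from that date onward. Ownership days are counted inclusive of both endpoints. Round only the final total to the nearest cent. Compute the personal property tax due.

£31,024.77

January 1 – April 14, 2005: 104 days at 2.8% → £1,785,000 × 2.8% × 104/365 = £14,240.8767
April 15 – July 27, 2005: 104 days at 3.3% → £1,785,000 × 3.3% × 104/365 = £16,783.8904
Total = £31,024.7671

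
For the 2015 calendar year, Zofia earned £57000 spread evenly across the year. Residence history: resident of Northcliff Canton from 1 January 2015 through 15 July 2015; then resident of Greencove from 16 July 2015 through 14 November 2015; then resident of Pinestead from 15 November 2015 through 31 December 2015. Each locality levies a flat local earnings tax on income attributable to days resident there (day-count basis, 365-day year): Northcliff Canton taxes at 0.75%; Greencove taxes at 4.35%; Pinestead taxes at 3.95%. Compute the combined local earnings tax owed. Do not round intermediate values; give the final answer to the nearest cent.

Northcliff Canton, 1 January – 15 July 2015: 196 days → £57000 × 0.75% × 196/365 = £229.5616
Greencove, 16 July – 14 November 2015: 122 days → £57000 × 4.35% × 122/365 = £828.7644
Pinestead, 15 November – 31 December 2015: 47 days → £57000 × 3.95% × 47/365 = £289.9192
Total = £1348.2452

£1348.25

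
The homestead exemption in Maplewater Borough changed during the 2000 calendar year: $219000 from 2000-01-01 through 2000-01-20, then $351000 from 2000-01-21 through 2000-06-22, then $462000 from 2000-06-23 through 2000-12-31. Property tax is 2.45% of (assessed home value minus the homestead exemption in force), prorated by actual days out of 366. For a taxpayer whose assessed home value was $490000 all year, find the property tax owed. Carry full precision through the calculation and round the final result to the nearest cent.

$2155.60

2000-01-01 to 2000-01-20: 20 days, exemption $219000 → ($490000 − $219000) × 2.45% × 20/366 = $362.8142
2000-01-21 to 2000-06-22: 154 days, exemption $351000 → ($490000 − $351000) × 2.45% × 154/366 = $1432.9153
2000-06-23 to 2000-12-31: 192 days, exemption $462000 → ($490000 − $462000) × 2.45% × 192/366 = $359.8689
Total = $2155.5984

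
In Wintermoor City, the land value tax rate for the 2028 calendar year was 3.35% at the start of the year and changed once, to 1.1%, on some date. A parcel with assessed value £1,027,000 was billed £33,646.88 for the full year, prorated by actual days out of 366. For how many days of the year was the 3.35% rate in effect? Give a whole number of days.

354 days

Let d = days at the first rate; then 366 − d days at the second rate.
£1,027,000 × [3.35%·d + 1.1%·(366−d)] / 366 = £33,646.88
Solving gives d = 354, so the new rate took effect on 20 Dec 2028.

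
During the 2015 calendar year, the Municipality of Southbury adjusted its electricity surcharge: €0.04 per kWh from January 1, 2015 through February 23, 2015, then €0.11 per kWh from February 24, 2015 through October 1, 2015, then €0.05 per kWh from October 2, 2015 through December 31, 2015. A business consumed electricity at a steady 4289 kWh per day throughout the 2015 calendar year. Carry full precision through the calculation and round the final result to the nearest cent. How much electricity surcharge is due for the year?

January 1 – February 23, 2015: 54 days × 4289 kWh/day = 231,606 kWh at €0.04/kWh → €9,264.24
February 24 – October 1, 2015: 220 days × 4289 kWh/day = 943,580 kWh at €0.11/kWh → €103,793.80
October 2 – December 31, 2015: 91 days × 4289 kWh/day = 390,299 kWh at €0.05/kWh → €19,514.95

€132,572.99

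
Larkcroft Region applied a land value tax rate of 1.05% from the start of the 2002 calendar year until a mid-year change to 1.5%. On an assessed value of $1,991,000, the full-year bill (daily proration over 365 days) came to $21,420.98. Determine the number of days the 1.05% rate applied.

344 days

Let d = days at the first rate; then 365 − d days at the second rate.
$1,991,000 × [1.05%·d + 1.5%·(365−d)] / 365 = $21,420.98
Solving gives d = 344, so the new rate took effect on 11 Dec 2002.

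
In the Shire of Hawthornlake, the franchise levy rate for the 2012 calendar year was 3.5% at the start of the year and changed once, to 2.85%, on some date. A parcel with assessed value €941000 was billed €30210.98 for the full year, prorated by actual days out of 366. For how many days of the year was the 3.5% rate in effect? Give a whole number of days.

Let d = days at the first rate; then 366 − d days at the second rate.
€941000 × [3.5%·d + 2.85%·(366−d)] / 366 = €30210.98
Solving gives d = 203, so the new rate took effect on 22 July 2012.

203 days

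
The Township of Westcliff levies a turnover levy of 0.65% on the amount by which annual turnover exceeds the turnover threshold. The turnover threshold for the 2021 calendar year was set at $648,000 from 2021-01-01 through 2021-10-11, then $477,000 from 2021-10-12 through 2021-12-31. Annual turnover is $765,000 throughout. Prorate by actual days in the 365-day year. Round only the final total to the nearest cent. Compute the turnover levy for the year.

2021-01-01 to 2021-10-11: 284 days, exemption $648,000 → ($765,000 − $648,000) × 0.65% × 284/365 = $591.7315
2021-10-12 to 2021-12-31: 81 days, exemption $477,000 → ($765,000 − $477,000) × 0.65% × 81/365 = $415.4301
Total = $1,007.1616

$1,007.16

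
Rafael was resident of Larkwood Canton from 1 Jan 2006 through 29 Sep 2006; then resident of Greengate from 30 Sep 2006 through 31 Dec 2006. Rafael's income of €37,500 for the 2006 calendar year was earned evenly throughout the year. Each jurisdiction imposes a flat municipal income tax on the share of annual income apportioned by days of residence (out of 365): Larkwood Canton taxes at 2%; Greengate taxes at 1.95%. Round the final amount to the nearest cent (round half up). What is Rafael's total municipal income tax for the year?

€745.22

Larkwood Canton, 1 Jan – 29 Sep 2006: 272 days → €37,500 × 2% × 272/365 = €558.9041
Greengate, 30 Sep – 31 Dec 2006: 93 days → €37,500 × 1.95% × 93/365 = €186.3185
Total = €745.2226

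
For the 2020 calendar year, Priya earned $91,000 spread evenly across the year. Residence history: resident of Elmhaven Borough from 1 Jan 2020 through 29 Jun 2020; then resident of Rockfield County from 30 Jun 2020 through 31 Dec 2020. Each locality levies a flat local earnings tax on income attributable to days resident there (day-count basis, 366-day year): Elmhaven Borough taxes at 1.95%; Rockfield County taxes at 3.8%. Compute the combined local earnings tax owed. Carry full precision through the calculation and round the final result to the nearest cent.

$2,625.45

Elmhaven Borough, 1 Jan – 29 Jun 2020: 181 days → $91,000 × 1.95% × 181/366 = $877.5533
Rockfield County, 30 Jun – 31 Dec 2020: 185 days → $91,000 × 3.8% × 185/366 = $1,747.8962
Total = $2,625.4495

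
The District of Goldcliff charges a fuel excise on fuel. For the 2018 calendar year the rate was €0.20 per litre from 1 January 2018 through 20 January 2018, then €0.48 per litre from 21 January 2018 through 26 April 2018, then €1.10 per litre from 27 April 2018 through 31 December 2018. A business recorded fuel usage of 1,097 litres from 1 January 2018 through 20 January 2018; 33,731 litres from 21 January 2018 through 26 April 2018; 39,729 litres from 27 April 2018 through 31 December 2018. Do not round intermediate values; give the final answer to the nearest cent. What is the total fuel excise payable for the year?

1 January – 20 January 2018: 1,097 litres at €0.20/litre → €219.40
21 January – 26 April 2018: 33,731 litres at €0.48/litre → €16190.88
27 April – 31 December 2018: 39,729 litres at €1.10/litre → €43701.90

€60112.18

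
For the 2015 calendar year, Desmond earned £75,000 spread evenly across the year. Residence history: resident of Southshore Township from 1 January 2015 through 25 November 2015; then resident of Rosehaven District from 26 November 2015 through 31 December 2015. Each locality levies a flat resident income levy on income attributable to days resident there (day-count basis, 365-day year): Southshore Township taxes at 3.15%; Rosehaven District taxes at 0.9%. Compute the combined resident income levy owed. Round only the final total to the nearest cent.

Southshore Township, 1 January – 25 November 2015: 329 days → £75,000 × 3.15% × 329/365 = £2,129.4863
Rosehaven District, 26 November – 31 December 2015: 36 days → £75,000 × 0.9% × 36/365 = £66.5753
Total = £2,196.0616

£2,196.06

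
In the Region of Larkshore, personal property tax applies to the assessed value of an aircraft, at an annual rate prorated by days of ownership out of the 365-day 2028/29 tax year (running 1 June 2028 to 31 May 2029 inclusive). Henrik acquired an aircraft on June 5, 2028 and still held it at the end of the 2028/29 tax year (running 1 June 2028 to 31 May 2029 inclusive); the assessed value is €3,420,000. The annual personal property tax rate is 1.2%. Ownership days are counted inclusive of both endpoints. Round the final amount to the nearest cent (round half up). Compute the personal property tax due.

€40,590.25

Days held (June 5, 2028 – May 31, 2029): 361 out of 365
Tax = €3,420,000 × 1.2% × 361/365 = €40,590.2466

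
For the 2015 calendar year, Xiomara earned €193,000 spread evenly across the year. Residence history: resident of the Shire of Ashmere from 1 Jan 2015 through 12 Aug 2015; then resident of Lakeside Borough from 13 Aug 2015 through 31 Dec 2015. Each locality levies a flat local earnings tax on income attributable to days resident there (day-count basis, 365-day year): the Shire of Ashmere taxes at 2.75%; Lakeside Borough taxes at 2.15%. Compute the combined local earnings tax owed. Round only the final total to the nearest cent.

€4,860.16

The Shire of Ashmere, 1 Jan – 12 Aug 2015: 224 days → €193,000 × 2.75% × 224/365 = €3,257.2055
Lakeside Borough, 13 Aug – 31 Dec 2015: 141 days → €193,000 × 2.15% × 141/365 = €1,602.9575
Total = €4,860.1630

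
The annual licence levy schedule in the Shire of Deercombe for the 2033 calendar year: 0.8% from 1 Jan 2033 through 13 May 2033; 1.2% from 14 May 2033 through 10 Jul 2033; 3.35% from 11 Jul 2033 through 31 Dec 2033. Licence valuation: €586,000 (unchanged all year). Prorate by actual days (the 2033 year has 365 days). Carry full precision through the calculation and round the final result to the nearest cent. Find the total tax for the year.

€12,183.98

1 Jan – 13 May 2033: 133 days at 0.8% → €586,000 × 0.8% × 133/365 = €1,708.2301
14 May – 10 Jul 2033: 58 days at 1.2% → €586,000 × 1.2% × 58/365 = €1,117.4137
11 Jul – 31 Dec 2033: 174 days at 3.35% → €586,000 × 3.35% × 174/365 = €9,358.3397
Total = €12,183.9836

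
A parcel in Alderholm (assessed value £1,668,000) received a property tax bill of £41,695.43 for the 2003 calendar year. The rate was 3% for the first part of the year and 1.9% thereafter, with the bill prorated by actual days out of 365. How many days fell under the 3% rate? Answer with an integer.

199 days

Let d = days at the first rate; then 365 − d days at the second rate.
£1,668,000 × [3%·d + 1.9%·(365−d)] / 365 = £41,695.43
Solving gives d = 199, so the new rate took effect on 19 July 2003.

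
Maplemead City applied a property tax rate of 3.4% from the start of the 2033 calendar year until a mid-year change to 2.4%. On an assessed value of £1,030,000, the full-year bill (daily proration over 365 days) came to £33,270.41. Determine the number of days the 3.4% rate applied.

303 days

Let d = days at the first rate; then 365 − d days at the second rate.
£1,030,000 × [3.4%·d + 2.4%·(365−d)] / 365 = £33,270.41
Solving gives d = 303, so the new rate took effect on 31 Oct 2033.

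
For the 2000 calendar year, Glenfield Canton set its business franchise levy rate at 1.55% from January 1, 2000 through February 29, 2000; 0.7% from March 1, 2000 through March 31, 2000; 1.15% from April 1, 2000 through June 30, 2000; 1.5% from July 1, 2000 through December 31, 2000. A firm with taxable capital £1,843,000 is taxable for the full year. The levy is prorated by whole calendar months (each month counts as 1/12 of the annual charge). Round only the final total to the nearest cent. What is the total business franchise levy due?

January 1 – February 29, 2000: 2 months at 1.55% → £1,843,000 × 1.55% × 2/12 = £4,761.0833
March 1 – March 31, 2000: 1 month at 0.7% → £1,843,000 × 0.7% × 1/12 = £1,075.0833
April 1 – June 30, 2000: 3 months at 1.15% → £1,843,000 × 1.15% × 3/12 = £5,298.6250
July 1 – December 31, 2000: 6 months at 1.5% → £1,843,000 × 1.5% × 6/12 = £13,822.5000
Total = £24,957.2917

£24,957.29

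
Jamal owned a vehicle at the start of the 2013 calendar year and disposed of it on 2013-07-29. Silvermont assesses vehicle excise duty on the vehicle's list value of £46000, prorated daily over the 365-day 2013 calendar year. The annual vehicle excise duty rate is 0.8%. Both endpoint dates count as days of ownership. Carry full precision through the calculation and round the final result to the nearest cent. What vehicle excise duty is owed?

£211.73

Days held (2013-01-01 to 2013-07-29): 210 out of 365
Tax = £46000 × 0.8% × 210/365 = £211.7260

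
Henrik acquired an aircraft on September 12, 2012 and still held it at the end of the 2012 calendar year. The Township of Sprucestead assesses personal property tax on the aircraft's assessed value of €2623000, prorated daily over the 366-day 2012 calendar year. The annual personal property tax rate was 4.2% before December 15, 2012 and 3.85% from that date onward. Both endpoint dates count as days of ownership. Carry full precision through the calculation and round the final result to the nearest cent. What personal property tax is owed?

€32984.58

September 12 – December 14, 2012: 94 days at 4.2% → €2623000 × 4.2% × 94/366 = €28294.0000
December 15 – December 31, 2012: 17 days at 3.85% → €2623000 × 3.85% × 17/366 = €4690.5833
Total = €32984.5833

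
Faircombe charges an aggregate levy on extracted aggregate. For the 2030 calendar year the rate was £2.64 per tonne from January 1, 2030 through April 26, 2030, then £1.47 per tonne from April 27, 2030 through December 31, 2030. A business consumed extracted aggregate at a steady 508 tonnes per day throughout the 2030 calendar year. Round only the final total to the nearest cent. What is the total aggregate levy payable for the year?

£341,513.16

January 1 – April 26, 2030: 116 days × 508 tonnes/day = 58,928 tonnes at £2.64/tonne → £155,569.92
April 27 – December 31, 2030: 249 days × 508 tonnes/day = 126,492 tonnes at £1.47/tonne → £185,943.24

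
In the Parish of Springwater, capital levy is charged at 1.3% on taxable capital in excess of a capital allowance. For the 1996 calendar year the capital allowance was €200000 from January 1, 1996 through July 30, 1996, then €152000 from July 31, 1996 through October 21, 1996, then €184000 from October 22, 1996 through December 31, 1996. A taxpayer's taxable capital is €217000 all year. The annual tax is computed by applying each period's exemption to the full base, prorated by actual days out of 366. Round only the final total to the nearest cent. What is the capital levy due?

€402.86

January 1 – July 30, 1996: 212 days, exemption €200000 → (€217000 − €200000) × 1.3% × 212/366 = €128.0109
July 31 – October 21, 1996: 83 days, exemption €152000 → (€217000 − €152000) × 1.3% × 83/366 = €191.6257
October 22 – December 31, 1996: 71 days, exemption €184000 → (€217000 − €184000) × 1.3% × 71/366 = €83.2213
Total = €402.8579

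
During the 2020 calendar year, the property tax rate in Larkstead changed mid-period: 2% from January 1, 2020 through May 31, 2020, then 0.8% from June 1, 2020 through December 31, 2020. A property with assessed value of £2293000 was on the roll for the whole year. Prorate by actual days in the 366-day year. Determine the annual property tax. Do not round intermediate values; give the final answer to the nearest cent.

January 1 – May 31, 2020: 152 days at 2% → £2293000 × 2% × 152/366 = £19045.6831
June 1 – December 31, 2020: 214 days at 0.8% → £2293000 × 0.8% × 214/366 = £10725.7268
Total = £29771.4098

£29771.41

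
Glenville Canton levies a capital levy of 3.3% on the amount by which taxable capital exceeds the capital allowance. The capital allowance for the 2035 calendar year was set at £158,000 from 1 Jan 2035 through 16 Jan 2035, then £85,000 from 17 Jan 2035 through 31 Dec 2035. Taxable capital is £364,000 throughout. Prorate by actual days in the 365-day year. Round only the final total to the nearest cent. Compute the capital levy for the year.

1 Jan – 16 Jan 2035: 16 days, exemption £158,000 → (£364,000 − £158,000) × 3.3% × 16/365 = £297.9945
17 Jan – 31 Dec 2035: 349 days, exemption £85,000 → (£364,000 − £85,000) × 3.3% × 349/365 = £8,803.4055
Total = £9,101.4000

£9,101.40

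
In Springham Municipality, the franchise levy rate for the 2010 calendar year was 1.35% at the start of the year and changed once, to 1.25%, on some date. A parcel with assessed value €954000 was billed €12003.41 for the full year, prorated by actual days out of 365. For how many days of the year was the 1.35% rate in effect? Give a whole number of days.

30 days

Let d = days at the first rate; then 365 − d days at the second rate.
€954000 × [1.35%·d + 1.25%·(365−d)] / 365 = €12003.41
Solving gives d = 30, so the new rate took effect on 31 Jan 2010.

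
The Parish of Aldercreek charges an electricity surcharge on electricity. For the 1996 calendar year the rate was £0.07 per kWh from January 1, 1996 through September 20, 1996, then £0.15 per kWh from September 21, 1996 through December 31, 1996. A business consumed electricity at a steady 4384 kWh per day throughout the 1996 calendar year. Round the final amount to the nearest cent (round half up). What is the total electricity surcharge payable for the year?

£148,091.52

January 1 – September 20, 1996: 264 days × 4384 kWh/day = 1,157,376 kWh at £0.07/kWh → £81,016.32
September 21 – December 31, 1996: 102 days × 4384 kWh/day = 447,168 kWh at £0.15/kWh → £67,075.20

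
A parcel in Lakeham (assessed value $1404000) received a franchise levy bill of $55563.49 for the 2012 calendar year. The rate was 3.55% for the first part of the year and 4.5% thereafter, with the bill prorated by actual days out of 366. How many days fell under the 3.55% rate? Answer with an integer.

209 days

Let d = days at the first rate; then 366 − d days at the second rate.
$1404000 × [3.55%·d + 4.5%·(366−d)] / 366 = $55563.49
Solving gives d = 209, so the new rate took effect on July 28, 2012.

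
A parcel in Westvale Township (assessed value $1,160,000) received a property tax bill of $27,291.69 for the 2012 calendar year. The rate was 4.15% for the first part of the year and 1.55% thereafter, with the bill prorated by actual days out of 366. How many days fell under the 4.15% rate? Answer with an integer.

113 days

Let d = days at the first rate; then 366 − d days at the second rate.
$1,160,000 × [4.15%·d + 1.55%·(366−d)] / 366 = $27,291.69
Solving gives d = 113, so the new rate took effect on 23 Apr 2012.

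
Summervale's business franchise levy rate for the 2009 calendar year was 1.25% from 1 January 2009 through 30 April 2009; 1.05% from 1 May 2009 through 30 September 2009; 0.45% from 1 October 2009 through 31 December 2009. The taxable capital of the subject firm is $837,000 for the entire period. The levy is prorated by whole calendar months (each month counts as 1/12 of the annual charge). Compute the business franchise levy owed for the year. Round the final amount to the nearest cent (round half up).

1 January – 30 April 2009: 4 months at 1.25% → $837,000 × 1.25% × 4/12 = $3,487.5000
1 May – 30 September 2009: 5 months at 1.05% → $837,000 × 1.05% × 5/12 = $3,661.8750
1 October – 31 December 2009: 3 months at 0.45% → $837,000 × 0.45% × 3/12 = $941.6250
Total = $8,091.0000

$8,091.00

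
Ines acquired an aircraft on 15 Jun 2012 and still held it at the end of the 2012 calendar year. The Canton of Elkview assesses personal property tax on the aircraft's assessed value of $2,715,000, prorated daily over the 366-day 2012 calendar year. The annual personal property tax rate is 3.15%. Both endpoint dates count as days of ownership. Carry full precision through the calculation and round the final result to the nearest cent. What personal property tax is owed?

Days held (15 Jun – 31 Dec 2012): 200 out of 366
Tax = $2,715,000 × 3.15% × 200/366 = $46,733.6066

$46,733.61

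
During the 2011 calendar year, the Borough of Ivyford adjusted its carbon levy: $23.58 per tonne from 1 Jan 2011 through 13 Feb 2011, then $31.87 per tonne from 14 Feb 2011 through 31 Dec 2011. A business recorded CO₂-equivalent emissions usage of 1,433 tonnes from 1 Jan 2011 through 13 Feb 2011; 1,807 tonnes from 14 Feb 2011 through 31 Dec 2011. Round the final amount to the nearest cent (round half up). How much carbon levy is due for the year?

1 Jan – 13 Feb 2011: 1,433 tonnes at $23.58/tonne → $33790.14
14 Feb – 31 Dec 2011: 1,807 tonnes at $31.87/tonne → $57589.09

$91379.23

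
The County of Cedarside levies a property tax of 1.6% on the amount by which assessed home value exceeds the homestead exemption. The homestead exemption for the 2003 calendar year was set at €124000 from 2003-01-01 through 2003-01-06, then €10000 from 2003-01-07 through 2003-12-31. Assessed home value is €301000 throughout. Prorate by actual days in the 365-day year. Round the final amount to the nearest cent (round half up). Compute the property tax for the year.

€4626.02

2003-01-01 to 2003-01-06: 6 days, exemption €124000 → (€301000 − €124000) × 1.6% × 6/365 = €46.5534
2003-01-07 to 2003-12-31: 359 days, exemption €10000 → (€301000 − €10000) × 1.6% × 359/365 = €4579.4630
Total = €4626.0164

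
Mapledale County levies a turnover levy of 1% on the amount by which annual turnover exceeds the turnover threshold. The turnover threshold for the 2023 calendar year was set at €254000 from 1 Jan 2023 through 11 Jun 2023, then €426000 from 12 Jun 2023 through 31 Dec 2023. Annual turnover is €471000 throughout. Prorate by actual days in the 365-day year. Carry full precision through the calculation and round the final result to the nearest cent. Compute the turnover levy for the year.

€1213.40

1 Jan – 11 Jun 2023: 162 days, exemption €254000 → (€471000 − €254000) × 1% × 162/365 = €963.1233
12 Jun – 31 Dec 2023: 203 days, exemption €426000 → (€471000 − €426000) × 1% × 203/365 = €250.2740
Total = €1213.3973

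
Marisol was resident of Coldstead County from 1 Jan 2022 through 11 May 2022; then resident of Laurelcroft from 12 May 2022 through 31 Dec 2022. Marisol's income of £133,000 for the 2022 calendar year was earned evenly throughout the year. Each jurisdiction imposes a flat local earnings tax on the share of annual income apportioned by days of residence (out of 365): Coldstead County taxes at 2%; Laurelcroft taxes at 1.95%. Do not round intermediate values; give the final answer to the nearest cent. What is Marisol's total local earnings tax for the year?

Coldstead County, 1 Jan – 11 May 2022: 131 days → £133,000 × 2% × 131/365 = £954.6849
Laurelcroft, 12 May – 31 Dec 2022: 234 days → £133,000 × 1.95% × 234/365 = £1,662.6822
Total = £2,617.3671

£2,617.37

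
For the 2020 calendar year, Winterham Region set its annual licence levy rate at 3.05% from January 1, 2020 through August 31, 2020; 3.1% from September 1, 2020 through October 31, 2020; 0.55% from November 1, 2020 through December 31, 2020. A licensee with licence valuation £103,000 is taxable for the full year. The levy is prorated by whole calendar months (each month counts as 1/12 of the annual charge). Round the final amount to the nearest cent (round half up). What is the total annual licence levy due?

January 1 – August 31, 2020: 8 months at 3.05% → £103,000 × 3.05% × 8/12 = £2,094.3333
September 1 – October 31, 2020: 2 months at 3.1% → £103,000 × 3.1% × 2/12 = £532.1667
November 1 – December 31, 2020: 2 months at 0.55% → £103,000 × 0.55% × 2/12 = £94.4167
Total = £2,720.9167

£2,720.92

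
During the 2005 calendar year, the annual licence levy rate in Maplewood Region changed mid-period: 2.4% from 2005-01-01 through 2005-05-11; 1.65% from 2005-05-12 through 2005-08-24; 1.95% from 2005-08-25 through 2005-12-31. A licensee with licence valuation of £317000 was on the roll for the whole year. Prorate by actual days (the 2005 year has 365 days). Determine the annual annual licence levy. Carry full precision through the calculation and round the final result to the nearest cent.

£6419.90

2005-01-01 to 2005-05-11: 131 days at 2.4% → £317000 × 2.4% × 131/365 = £2730.5425
2005-05-12 to 2005-08-24: 105 days at 1.65% → £317000 × 1.65% × 105/365 = £1504.6644
2005-08-25 to 2005-12-31: 129 days at 1.95% → £317000 × 1.95% × 129/365 = £2184.6945
Total = £6419.9014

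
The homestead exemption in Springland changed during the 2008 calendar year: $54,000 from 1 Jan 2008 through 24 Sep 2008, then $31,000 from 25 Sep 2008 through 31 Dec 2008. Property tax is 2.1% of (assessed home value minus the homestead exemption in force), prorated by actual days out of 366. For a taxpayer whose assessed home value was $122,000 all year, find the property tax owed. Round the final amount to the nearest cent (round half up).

$1,557.33

1 Jan – 24 Sep 2008: 268 days, exemption $54,000 → ($122,000 − $54,000) × 2.1% × 268/366 = $1,045.6393
25 Sep – 31 Dec 2008: 98 days, exemption $31,000 → ($122,000 − $31,000) × 2.1% × 98/366 = $511.6885
Total = $1,557.3279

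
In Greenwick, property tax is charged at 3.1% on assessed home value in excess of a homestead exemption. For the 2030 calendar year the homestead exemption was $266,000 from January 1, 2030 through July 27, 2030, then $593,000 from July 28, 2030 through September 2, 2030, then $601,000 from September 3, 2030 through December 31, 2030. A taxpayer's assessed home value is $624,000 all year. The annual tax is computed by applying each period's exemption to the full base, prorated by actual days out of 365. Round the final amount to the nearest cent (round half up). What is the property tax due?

January 1 – July 27, 2030: 208 days, exemption $266,000 → ($624,000 − $266,000) × 3.1% × 208/365 = $6,324.3397
July 28 – September 2, 2030: 37 days, exemption $593,000 → ($624,000 − $593,000) × 3.1% × 37/365 = $97.4164
September 3 – December 31, 2030: 120 days, exemption $601,000 → ($624,000 − $601,000) × 3.1% × 120/365 = $234.4110
Total = $6,656.1671

$6,656.17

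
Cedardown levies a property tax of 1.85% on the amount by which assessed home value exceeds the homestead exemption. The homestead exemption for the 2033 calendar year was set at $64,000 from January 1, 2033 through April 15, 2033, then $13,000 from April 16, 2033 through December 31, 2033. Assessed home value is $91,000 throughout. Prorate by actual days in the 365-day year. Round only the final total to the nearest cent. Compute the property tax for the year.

January 1 – April 15, 2033: 105 days, exemption $64,000 → ($91,000 − $64,000) × 1.85% × 105/365 = $143.6918
April 16 – December 31, 2033: 260 days, exemption $13,000 → ($91,000 − $13,000) × 1.85% × 260/365 = $1,027.8904
Total = $1,171.5822

$1,171.58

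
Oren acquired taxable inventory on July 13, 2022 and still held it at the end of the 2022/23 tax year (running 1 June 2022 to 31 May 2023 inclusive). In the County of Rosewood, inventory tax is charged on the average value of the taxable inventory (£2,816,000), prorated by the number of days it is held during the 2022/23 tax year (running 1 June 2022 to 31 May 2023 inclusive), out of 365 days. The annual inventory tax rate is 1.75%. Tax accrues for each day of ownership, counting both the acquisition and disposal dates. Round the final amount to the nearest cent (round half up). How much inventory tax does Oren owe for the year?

Days held (July 13, 2022 – May 31, 2023): 323 out of 365
Tax = £2,816,000 × 1.75% × 323/365 = £43,609.4247

£43,609.42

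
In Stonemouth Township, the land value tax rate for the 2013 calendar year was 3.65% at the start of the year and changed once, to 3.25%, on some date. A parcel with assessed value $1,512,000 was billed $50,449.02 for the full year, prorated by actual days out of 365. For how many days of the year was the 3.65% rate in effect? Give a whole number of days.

Let d = days at the first rate; then 365 − d days at the second rate.
$1,512,000 × [3.65%·d + 3.25%·(365−d)] / 365 = $50,449.02
Solving gives d = 79, so the new rate took effect on 21 March 2013.

79 days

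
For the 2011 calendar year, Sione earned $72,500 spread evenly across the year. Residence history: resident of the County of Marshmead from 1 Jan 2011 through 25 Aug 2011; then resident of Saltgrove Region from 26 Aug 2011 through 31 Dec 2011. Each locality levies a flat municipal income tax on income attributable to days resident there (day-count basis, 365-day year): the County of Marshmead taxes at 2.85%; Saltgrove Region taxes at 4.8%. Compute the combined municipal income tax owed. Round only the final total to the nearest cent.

$2,562.03

The County of Marshmead, 1 Jan – 25 Aug 2011: 237 days → $72,500 × 2.85% × 237/365 = $1,341.6473
Saltgrove Region, 26 Aug – 31 Dec 2011: 128 days → $72,500 × 4.8% × 128/365 = $1,220.3836
Total = $2,562.0308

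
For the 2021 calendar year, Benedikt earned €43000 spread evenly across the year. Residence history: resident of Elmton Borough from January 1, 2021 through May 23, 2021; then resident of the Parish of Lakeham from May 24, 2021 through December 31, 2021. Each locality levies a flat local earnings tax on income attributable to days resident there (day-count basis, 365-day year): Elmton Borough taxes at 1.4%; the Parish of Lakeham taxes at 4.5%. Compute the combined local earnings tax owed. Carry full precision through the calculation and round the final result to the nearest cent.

Elmton Borough, January 1 – May 23, 2021: 143 days → €43000 × 1.4% × 143/365 = €235.8521
The Parish of Lakeham, May 24 – December 31, 2021: 222 days → €43000 × 4.5% × 222/365 = €1176.9041
Total = €1412.7562

€1412.76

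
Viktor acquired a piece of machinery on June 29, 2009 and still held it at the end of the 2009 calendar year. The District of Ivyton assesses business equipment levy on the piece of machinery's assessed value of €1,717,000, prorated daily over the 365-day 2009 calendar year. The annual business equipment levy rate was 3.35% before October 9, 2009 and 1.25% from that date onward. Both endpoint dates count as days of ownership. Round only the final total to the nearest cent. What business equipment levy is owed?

June 29 – October 8, 2009: 102 days at 3.35% → €1,717,000 × 3.35% × 102/365 = €16,073.9425
October 9 – December 31, 2009: 84 days at 1.25% → €1,717,000 × 1.25% × 84/365 = €4,939.3151
Total = €21,013.2575

€21,013.26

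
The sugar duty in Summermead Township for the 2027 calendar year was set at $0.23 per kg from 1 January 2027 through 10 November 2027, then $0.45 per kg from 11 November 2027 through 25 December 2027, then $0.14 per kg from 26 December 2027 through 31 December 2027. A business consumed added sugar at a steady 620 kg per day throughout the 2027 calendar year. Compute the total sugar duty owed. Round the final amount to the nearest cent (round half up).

$57852.20

1 January – 10 November 2027: 314 days × 620 kg/day = 194,680 kg at $0.23/kg → $44776.40
11 November – 25 December 2027: 45 days × 620 kg/day = 27,900 kg at $0.45/kg → $12555.00
26 December – 31 December 2027: 6 days × 620 kg/day = 3,720 kg at $0.14/kg → $520.80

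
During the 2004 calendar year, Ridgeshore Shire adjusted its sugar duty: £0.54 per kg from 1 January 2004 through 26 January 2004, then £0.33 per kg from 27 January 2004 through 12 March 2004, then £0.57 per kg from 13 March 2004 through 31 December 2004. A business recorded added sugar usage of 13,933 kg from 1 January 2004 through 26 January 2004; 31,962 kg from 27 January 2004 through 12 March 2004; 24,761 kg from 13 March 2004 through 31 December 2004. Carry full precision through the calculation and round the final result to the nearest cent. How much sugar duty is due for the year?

£32,185.05

1 January – 26 January 2004: 13,933 kg at £0.54/kg → £7,523.82
27 January – 12 March 2004: 31,962 kg at £0.33/kg → £10,547.46
13 March – 31 December 2004: 24,761 kg at £0.57/kg → £14,113.77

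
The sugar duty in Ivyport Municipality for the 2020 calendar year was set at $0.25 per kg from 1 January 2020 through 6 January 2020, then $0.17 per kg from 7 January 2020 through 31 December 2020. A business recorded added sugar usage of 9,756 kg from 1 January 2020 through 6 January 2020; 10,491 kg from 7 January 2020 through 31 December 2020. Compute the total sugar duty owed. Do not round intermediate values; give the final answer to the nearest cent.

$4222.47

1 January – 6 January 2020: 9,756 kg at $0.25/kg → $2439.00
7 January – 31 December 2020: 10,491 kg at $0.17/kg → $1783.47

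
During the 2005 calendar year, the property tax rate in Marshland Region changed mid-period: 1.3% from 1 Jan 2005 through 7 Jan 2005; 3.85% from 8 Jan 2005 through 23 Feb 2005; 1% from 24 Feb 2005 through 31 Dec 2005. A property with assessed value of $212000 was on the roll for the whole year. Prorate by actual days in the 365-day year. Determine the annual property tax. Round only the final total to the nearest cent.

1 Jan – 7 Jan 2005: 7 days at 1.3% → $212000 × 1.3% × 7/365 = $52.8548
8 Jan – 23 Feb 2005: 47 days at 3.85% → $212000 × 3.85% × 47/365 = $1050.9973
24 Feb – 31 Dec 2005: 311 days at 1% → $212000 × 1% × 311/365 = $1806.3562
Total = $2910.2082

$2910.21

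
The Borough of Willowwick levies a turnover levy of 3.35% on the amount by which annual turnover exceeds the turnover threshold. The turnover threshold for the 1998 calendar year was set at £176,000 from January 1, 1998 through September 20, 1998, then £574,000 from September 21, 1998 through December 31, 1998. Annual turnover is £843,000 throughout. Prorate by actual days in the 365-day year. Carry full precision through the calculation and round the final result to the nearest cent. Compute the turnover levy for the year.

January 1 – September 20, 1998: 263 days, exemption £176,000 → (£843,000 − £176,000) × 3.35% × 263/365 = £16,100.2836
September 21 – December 31, 1998: 102 days, exemption £574,000 → (£843,000 − £574,000) × 3.35% × 102/365 = £2,518.2822
Total = £18,618.5658

£18,618.57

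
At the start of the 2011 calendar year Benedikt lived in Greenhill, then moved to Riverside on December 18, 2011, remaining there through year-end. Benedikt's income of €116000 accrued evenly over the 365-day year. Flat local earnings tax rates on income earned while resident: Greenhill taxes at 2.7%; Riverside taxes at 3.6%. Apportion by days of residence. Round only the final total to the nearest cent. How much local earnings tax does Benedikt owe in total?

€3172.04

Greenhill, January 1 – December 17, 2011: 351 days → €116000 × 2.7% × 351/365 = €3011.8685
Riverside, December 18 – December 31, 2011: 14 days → €116000 × 3.6% × 14/365 = €160.1753
Total = €3172.0438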